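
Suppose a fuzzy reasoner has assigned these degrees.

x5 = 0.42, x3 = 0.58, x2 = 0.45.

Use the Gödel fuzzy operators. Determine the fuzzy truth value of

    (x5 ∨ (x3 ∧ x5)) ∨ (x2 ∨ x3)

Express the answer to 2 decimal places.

0.58

x3 ∧ x5 = min(a, b) on (0.58, 0.42) = 0.42
x5 ∨ (x3 ∧ x5) = max(a, b) on (0.42, 0.42) = 0.42
x2 ∨ x3 = max(a, b) on (0.45, 0.58) = 0.58
(x5 ∨ (x3 ∧ x5)) ∨ (x2 ∨ x3) = max(a, b) on (0.42, 0.58) = 0.58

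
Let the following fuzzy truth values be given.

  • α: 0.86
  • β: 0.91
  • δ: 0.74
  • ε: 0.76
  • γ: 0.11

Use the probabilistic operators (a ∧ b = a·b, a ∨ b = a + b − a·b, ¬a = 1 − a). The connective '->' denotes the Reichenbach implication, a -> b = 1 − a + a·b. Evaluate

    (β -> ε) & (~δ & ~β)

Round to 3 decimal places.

0.018

β -> ε  [Reichenbach: 1 − a + a·b] with a=0.9100, b=0.7600 → 0.7816
~δ = 1 − 0.7400 = 0.2600
~β = 1 − 0.9100 = 0.0900
~δ & ~β = a·b on (0.2600, 0.0900) = 0.0234
(β -> ε) & (~δ & ~β) = a·b on (0.7816, 0.0234) = 0.0183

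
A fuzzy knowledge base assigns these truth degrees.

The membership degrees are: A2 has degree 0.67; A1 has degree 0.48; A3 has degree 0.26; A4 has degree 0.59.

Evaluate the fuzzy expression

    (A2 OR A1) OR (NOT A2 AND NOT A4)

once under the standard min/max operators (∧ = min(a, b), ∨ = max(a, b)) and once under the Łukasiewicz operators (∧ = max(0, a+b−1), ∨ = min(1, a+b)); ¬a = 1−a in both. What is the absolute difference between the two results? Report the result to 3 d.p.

Under standard min/max:
  A2 OR A1 = max(a, b) on (0.67, 0.48) = 0.67
  NOT A2 = 1 − 0.67 = 0.33
  NOT A4 = 1 − 0.59 = 0.41
  NOT A2 AND NOT A4 = min(a, b) on (0.33, 0.41) = 0.33
  (A2 OR A1) OR (NOT A2 AND NOT A4) = max(a, b) on (0.67, 0.33) = 0.67
  → value = 0.6700
Under Łukasiewicz:
  A2 OR A1 = min(1, a+b) on (0.67, 0.48) = 1.00
  NOT A2 = 1 − 0.67 = 0.33
  NOT A4 = 1 − 0.59 = 0.41
  NOT A2 AND NOT A4 = max(0, a+b−1) on (0.33, 0.41) = 0.00
  (A2 OR A1) OR (NOT A2 AND NOT A4) = min(1, a+b) on (1.00, 0.00) = 1.00
  → value = 1.0000
|0.6700 − 1.0000| = 0.330

0.330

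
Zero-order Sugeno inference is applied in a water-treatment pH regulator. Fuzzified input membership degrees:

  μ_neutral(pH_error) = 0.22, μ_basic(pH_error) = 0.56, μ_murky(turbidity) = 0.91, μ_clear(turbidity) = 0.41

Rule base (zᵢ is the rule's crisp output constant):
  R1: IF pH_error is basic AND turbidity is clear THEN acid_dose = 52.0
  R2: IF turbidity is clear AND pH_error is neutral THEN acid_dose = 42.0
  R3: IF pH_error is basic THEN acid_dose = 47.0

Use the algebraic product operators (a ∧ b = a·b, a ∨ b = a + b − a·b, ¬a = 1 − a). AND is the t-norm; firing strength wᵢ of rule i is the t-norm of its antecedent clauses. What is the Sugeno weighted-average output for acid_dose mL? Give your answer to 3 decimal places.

47.792

R1 (z=52.0): basic=0.56, clear=0.41; AND[a·b] → w = 0.2296
R2 (z=42.0): clear=0.41, neutral=0.22; AND[a·b] → w = 0.0902
R3 (z=47.0): basic=0.56 → w = 0.5600
Weighted average = (0.2296·52.0 + 0.0902·42.0 + 0.5600·47.0) / (0.2296 + 0.0902 + 0.5600)
  = 42.0476 / 0.8798 = 47.792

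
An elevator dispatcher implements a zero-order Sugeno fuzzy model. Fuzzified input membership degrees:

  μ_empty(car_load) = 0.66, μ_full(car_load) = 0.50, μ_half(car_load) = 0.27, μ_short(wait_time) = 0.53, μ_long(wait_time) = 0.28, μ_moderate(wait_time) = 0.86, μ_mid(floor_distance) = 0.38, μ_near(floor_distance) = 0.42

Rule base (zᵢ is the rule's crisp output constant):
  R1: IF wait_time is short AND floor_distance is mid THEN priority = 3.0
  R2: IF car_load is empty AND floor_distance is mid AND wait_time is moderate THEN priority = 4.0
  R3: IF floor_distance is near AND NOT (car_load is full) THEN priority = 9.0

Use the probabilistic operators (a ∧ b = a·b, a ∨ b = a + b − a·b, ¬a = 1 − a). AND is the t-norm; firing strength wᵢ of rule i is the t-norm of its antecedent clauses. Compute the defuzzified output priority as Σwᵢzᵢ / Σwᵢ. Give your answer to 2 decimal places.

5.35

R1 (z=3.0): short=0.53, mid=0.38; AND[a·b] → w = 0.2014
R2 (z=4.0): empty=0.66, mid=0.38, moderate=0.86; AND[a·b] → w = 0.2157
R3 (z=9.0): near=0.42, ¬full=1−0.50=0.50; AND[a·b] → w = 0.2100
Weighted average = (0.2014·3.0 + 0.2157·4.0 + 0.2100·9.0) / (0.2014 + 0.2157 + 0.2100)
  = 3.3570 / 0.6271 = 5.35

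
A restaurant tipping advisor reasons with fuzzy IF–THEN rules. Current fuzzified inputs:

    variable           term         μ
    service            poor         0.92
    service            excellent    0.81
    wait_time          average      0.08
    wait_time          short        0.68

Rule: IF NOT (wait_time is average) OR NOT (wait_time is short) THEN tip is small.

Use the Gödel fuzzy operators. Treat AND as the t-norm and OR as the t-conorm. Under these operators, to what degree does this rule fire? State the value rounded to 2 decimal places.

firing strength: ¬average=1−0.08=0.92, ¬short=1−0.68=0.32; OR[max(a, b)] → w = 0.92

0.92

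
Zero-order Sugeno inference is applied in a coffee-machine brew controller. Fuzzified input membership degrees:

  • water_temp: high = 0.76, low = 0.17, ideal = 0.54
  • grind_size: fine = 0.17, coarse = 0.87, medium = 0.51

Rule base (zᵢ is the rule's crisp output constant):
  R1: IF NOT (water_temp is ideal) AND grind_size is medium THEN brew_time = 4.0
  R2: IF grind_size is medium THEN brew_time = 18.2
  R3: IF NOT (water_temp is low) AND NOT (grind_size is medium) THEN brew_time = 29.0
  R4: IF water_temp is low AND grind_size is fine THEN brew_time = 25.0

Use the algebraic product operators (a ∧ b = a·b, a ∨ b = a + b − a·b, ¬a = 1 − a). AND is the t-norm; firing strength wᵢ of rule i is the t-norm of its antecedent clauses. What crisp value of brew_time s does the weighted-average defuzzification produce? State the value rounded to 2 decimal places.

R1 (z=4.0): ¬ideal=1−0.54=0.46, medium=0.51; AND[a·b] → w = 0.2346
R2 (z=18.2): medium=0.51 → w = 0.5100
R3 (z=29.0): ¬low=1−0.17=0.83, ¬medium=1−0.51=0.49; AND[a·b] → w = 0.4067
R4 (z=25.0): low=0.17, fine=0.17; AND[a·b] → w = 0.0289
Weighted average = (0.2346·4.0 + 0.5100·18.2 + 0.4067·29.0 + 0.0289·25.0) / (0.2346 + 0.5100 + 0.4067 + 0.0289)
  = 22.7372 / 1.1802 = 19.27

19.27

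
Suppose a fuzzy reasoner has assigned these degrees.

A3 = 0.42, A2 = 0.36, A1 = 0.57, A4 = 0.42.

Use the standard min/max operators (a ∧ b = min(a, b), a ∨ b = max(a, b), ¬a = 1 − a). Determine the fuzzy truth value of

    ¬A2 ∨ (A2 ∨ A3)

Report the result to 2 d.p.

¬A2 = 1 − 0.36 = 0.64
A2 ∨ A3 = max(a, b) on (0.36, 0.42) = 0.42
¬A2 ∨ (A2 ∨ A3) = max(a, b) on (0.64, 0.42) = 0.64

0.64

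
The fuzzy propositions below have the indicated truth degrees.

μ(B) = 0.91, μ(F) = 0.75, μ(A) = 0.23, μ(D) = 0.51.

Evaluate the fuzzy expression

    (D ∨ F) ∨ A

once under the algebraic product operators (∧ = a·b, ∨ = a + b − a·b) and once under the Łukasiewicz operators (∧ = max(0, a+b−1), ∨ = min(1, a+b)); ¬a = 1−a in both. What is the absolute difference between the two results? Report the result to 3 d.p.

0.094

Under algebraic product:
  D ∨ F = a + b − a·b on (0.5100, 0.7500) = 0.8775
  (D ∨ F) ∨ A = a + b − a·b on (0.8775, 0.2300) = 0.9057
  → value = 0.9057
Under Łukasiewicz:
  D ∨ F = min(1, a+b) on (0.51, 0.75) = 1.00
  (D ∨ F) ∨ A = min(1, a+b) on (1.00, 0.23) = 1.00
  → value = 1.0000
|0.9057 − 1.0000| = 0.094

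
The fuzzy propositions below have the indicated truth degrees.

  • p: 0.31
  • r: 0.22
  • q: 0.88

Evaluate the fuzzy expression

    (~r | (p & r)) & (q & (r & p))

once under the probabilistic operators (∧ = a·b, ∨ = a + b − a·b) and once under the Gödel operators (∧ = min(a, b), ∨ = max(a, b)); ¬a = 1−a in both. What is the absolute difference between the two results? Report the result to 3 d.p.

Under probabilistic:
  ~r = 1 − 0.2200 = 0.7800
  p & r = a·b on (0.3100, 0.2200) = 0.0682
  ~r | (p & r) = a + b − a·b on (0.7800, 0.0682) = 0.7950
  r & p = a·b on (0.2200, 0.3100) = 0.0682
  q & (r & p) = a·b on (0.8800, 0.0682) = 0.0600
  (~r | (p & r)) & (q & (r & p)) = a·b on (0.7950, 0.0600) = 0.0477
  → value = 0.0477
Under Gödel:
  ~r = 1 − 0.22 = 0.78
  p & r = min(a, b) on (0.31, 0.22) = 0.22
  ~r | (p & r) = max(a, b) on (0.78, 0.22) = 0.78
  r & p = min(a, b) on (0.22, 0.31) = 0.22
  q & (r & p) = min(a, b) on (0.88, 0.22) = 0.22
  (~r | (p & r)) & (q & (r & p)) = min(a, b) on (0.78, 0.22) = 0.22
  → value = 0.2200
|0.0477 − 0.2200| = 0.172

0.172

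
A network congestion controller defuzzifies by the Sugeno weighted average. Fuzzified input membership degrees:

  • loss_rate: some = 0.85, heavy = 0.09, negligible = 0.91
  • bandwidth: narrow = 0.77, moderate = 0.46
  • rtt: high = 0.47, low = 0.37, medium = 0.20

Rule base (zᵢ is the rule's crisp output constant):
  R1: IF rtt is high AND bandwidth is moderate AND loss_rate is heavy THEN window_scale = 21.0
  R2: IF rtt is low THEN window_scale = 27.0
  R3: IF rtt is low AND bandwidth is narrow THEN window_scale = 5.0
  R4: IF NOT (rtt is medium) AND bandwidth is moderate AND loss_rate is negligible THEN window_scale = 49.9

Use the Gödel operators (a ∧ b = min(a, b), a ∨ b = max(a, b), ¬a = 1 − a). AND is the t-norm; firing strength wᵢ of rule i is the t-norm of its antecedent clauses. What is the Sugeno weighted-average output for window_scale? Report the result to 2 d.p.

28.44

R1 (z=21.0): high=0.47, moderate=0.46, heavy=0.09; AND[min(a, b)] → w = 0.09
R2 (z=27.0): low=0.37 → w = 0.37
R3 (z=5.0): low=0.37, narrow=0.77; AND[min(a, b)] → w = 0.37
R4 (z=49.9): ¬medium=1−0.20=0.80, moderate=0.46, negligible=0.91; AND[min(a, b)] → w = 0.46
Weighted average = (0.09·21.0 + 0.37·27.0 + 0.37·5.0 + 0.46·49.9) / (0.09 + 0.37 + 0.37 + 0.46)
  = 36.6840 / 1.2900 = 28.44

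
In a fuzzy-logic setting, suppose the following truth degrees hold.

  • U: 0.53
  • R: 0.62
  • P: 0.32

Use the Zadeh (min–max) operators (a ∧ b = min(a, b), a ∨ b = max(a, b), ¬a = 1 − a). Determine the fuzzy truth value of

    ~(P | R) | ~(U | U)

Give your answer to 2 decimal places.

P | R = max(a, b) on (0.32, 0.62) = 0.62
~(P | R) = 1 − 0.62 = 0.38
U | U = max(a, b) on (0.53, 0.53) = 0.53
~(U | U) = 1 − 0.53 = 0.47
~(P | R) | ~(U | U) = max(a, b) on (0.38, 0.47) = 0.47

0.47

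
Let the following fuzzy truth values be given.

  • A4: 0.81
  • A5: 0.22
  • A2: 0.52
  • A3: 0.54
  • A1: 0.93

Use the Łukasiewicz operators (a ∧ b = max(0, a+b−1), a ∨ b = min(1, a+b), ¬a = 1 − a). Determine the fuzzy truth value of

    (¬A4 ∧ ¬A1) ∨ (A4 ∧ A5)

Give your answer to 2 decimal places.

0.03

¬A4 = 1 − 0.81 = 0.19
¬A1 = 1 − 0.93 = 0.07
¬A4 ∧ ¬A1 = max(0, a+b−1) on (0.19, 0.07) = 0.00
A4 ∧ A5 = max(0, a+b−1) on (0.81, 0.22) = 0.03
(¬A4 ∧ ¬A1) ∨ (A4 ∧ A5) = min(1, a+b) on (0.00, 0.03) = 0.03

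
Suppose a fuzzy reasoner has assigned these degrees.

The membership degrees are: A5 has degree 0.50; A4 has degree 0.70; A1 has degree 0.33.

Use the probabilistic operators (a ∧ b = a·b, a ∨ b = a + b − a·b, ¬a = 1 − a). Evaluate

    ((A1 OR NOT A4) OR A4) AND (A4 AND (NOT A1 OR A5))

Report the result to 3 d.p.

NOT A4 = 1 − 0.7000 = 0.3000
A1 OR NOT A4 = a + b − a·b on (0.3300, 0.3000) = 0.5310
(A1 OR NOT A4) OR A4 = a + b − a·b on (0.5310, 0.7000) = 0.8593
NOT A1 = 1 − 0.3300 = 0.6700
NOT A1 OR A5 = a + b − a·b on (0.6700, 0.5000) = 0.8350
A4 AND (NOT A1 OR A5) = a·b on (0.7000, 0.8350) = 0.5845
((A1 OR NOT A4) OR A4) AND (A4 AND (NOT A1 OR A5)) = a·b on (0.8593, 0.5845) = 0.5023

0.502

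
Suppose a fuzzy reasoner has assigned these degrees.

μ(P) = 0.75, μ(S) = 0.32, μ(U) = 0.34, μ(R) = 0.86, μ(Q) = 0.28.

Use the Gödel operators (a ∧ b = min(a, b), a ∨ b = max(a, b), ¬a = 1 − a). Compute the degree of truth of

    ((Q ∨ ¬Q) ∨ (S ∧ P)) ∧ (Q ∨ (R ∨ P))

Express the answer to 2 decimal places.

¬Q = 1 − 0.28 = 0.72
Q ∨ ¬Q = max(a, b) on (0.28, 0.72) = 0.72
S ∧ P = min(a, b) on (0.32, 0.75) = 0.32
(Q ∨ ¬Q) ∨ (S ∧ P) = max(a, b) on (0.72, 0.32) = 0.72
R ∨ P = max(a, b) on (0.86, 0.75) = 0.86
Q ∨ (R ∨ P) = max(a, b) on (0.28, 0.86) = 0.86
((Q ∨ ¬Q) ∨ (S ∧ P)) ∧ (Q ∨ (R ∨ P)) = min(a, b) on (0.72, 0.86) = 0.72

0.72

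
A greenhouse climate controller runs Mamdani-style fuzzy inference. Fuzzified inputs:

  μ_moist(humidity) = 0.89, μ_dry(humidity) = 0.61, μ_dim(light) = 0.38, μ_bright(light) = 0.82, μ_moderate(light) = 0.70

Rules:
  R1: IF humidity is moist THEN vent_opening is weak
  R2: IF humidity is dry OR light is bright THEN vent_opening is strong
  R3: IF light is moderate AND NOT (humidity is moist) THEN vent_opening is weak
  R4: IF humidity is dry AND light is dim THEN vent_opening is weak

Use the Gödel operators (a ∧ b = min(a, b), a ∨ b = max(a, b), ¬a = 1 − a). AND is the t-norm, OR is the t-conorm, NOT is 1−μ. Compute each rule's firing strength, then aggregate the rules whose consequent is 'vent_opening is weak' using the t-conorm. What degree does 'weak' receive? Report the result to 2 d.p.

R1: moist=0.89 → w = 0.89
R2: dry=0.61, bright=0.82; OR[max(a, b)] → w = 0.82
R3: moderate=0.70, ¬moist=1−0.89=0.11; AND[min(a, b)] → w = 0.11
R4: dry=0.61, dim=0.38; AND[min(a, b)] → w = 0.38
Rules with consequent 'weak': {R1, R3, R4} → strengths 0.89, 0.11, 0.38
Aggregate via t-conorm [max(a, b)]: 0.89

0.89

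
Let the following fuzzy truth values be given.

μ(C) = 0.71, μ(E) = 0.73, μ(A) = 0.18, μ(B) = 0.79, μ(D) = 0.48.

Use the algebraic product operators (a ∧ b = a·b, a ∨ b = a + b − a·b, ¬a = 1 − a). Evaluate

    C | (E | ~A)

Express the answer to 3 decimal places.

~A = 1 − 0.1800 = 0.8200
E | ~A = a + b − a·b on (0.7300, 0.8200) = 0.9514
C | (E | ~A) = a + b − a·b on (0.7100, 0.9514) = 0.9859

0.986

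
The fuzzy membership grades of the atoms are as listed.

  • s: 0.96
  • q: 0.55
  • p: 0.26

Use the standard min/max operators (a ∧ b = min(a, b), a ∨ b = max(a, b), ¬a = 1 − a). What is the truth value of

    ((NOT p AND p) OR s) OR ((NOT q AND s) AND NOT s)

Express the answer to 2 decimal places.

NOT p = 1 − 0.26 = 0.74
NOT p AND p = min(a, b) on (0.74, 0.26) = 0.26
(NOT p AND p) OR s = max(a, b) on (0.26, 0.96) = 0.96
NOT q = 1 − 0.55 = 0.45
NOT q AND s = min(a, b) on (0.45, 0.96) = 0.45
NOT s = 1 − 0.96 = 0.04
(NOT q AND s) AND NOT s = min(a, b) on (0.45, 0.04) = 0.04
((NOT p AND p) OR s) OR ((NOT q AND s) AND NOT s) = max(a, b) on (0.96, 0.04) = 0.96

0.96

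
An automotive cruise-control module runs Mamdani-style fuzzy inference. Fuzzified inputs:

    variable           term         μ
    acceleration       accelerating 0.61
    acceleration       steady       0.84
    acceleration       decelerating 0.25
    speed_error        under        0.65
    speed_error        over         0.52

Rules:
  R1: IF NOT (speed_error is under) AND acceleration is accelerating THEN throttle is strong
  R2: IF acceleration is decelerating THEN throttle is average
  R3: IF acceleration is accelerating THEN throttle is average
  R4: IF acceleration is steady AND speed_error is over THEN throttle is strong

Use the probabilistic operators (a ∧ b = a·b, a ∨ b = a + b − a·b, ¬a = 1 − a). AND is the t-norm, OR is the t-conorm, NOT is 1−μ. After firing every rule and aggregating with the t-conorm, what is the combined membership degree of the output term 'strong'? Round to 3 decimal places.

0.557

R1: ¬under=1−0.65=0.35, accelerating=0.61; AND[a·b] → w = 0.2135
R2: decelerating=0.25 → w = 0.2500
R3: accelerating=0.61 → w = 0.6100
R4: steady=0.84, over=0.52; AND[a·b] → w = 0.4368
Rules with consequent 'strong': {R1, R4} → strengths 0.2135, 0.4368
Aggregate via t-conorm [a + b − a·b]: 0.5570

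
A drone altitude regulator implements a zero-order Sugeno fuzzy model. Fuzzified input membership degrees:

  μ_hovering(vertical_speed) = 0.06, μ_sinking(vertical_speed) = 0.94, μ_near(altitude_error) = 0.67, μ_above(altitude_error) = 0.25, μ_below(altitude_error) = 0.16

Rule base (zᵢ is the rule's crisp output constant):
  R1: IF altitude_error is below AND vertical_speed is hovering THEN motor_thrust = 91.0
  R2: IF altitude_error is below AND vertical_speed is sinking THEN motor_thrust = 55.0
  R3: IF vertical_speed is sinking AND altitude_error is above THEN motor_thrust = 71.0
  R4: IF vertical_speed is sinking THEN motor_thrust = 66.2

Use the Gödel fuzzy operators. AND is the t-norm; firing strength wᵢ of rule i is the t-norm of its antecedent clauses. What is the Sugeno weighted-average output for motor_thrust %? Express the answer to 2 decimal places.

66.84

R1 (z=91.0): below=0.16, hovering=0.06; AND[min(a, b)] → w = 0.06
R2 (z=55.0): below=0.16, sinking=0.94; AND[min(a, b)] → w = 0.16
R3 (z=71.0): sinking=0.94, above=0.25; AND[min(a, b)] → w = 0.25
R4 (z=66.2): sinking=0.94 → w = 0.94
Weighted average = (0.06·91.0 + 0.16·55.0 + 0.25·71.0 + 0.94·66.2) / (0.06 + 0.16 + 0.25 + 0.94)
  = 94.2380 / 1.4100 = 66.84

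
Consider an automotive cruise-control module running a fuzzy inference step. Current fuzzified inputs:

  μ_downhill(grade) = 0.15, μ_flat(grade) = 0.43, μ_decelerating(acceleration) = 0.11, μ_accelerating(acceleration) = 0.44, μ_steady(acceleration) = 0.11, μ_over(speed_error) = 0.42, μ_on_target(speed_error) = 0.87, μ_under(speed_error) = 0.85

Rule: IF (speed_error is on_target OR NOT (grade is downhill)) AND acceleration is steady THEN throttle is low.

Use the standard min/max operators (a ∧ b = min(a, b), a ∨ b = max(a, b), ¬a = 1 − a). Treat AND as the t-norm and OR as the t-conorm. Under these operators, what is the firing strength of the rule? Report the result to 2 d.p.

firing strength: (on_target=0.87 OR ¬downhill=1−0.15=0.85) = 0.87; AND[min(a, b)] with steady=0.11 → w = 0.11

0.11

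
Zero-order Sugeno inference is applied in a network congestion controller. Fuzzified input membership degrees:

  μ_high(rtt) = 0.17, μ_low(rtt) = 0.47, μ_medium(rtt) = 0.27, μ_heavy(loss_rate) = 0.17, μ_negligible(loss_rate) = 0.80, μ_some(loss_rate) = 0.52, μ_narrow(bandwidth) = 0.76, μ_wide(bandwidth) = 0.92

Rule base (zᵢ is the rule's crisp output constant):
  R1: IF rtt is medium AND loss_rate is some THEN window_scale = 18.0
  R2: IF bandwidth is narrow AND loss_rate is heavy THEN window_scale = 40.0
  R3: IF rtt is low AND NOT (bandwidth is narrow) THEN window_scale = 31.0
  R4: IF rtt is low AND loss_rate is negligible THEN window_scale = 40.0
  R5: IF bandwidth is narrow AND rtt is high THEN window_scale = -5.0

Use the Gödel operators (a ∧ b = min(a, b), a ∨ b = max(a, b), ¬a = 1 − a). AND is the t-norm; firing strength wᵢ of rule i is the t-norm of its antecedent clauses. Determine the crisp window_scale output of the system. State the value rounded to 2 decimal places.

R1 (z=18.0): medium=0.27, some=0.52; AND[min(a, b)] → w = 0.27
R2 (z=40.0): narrow=0.76, heavy=0.17; AND[min(a, b)] → w = 0.17
R3 (z=31.0): low=0.47, ¬narrow=1−0.76=0.24; AND[min(a, b)] → w = 0.24
R4 (z=40.0): low=0.47, negligible=0.80; AND[min(a, b)] → w = 0.47
R5 (z=-5.0): narrow=0.76, high=0.17; AND[min(a, b)] → w = 0.17
Weighted average = (0.27·18.0 + 0.17·40.0 + 0.24·31.0 + 0.47·40.0 + 0.17·-5.0) / (0.27 + 0.17 + 0.24 + 0.47 + 0.17)
  = 37.0500 / 1.3200 = 28.07

28.07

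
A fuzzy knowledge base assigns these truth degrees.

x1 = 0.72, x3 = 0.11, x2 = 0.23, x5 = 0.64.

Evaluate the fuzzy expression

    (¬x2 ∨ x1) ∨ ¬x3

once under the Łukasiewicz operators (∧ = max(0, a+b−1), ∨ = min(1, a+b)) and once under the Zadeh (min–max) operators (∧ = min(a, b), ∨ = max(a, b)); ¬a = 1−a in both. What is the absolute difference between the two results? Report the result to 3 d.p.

Under Łukasiewicz:
  ¬x2 = 1 − 0.23 = 0.77
  ¬x2 ∨ x1 = min(1, a+b) on (0.77, 0.72) = 1.00
  ¬x3 = 1 − 0.11 = 0.89
  (¬x2 ∨ x1) ∨ ¬x3 = min(1, a+b) on (1.00, 0.89) = 1.00
  → value = 1.0000
Under Zadeh (min–max):
  ¬x2 = 1 − 0.23 = 0.77
  ¬x2 ∨ x1 = max(a, b) on (0.77, 0.72) = 0.77
  ¬x3 = 1 − 0.11 = 0.89
  (¬x2 ∨ x1) ∨ ¬x3 = max(a, b) on (0.77, 0.89) = 0.89
  → value = 0.8900
|1.0000 − 0.8900| = 0.110

0.110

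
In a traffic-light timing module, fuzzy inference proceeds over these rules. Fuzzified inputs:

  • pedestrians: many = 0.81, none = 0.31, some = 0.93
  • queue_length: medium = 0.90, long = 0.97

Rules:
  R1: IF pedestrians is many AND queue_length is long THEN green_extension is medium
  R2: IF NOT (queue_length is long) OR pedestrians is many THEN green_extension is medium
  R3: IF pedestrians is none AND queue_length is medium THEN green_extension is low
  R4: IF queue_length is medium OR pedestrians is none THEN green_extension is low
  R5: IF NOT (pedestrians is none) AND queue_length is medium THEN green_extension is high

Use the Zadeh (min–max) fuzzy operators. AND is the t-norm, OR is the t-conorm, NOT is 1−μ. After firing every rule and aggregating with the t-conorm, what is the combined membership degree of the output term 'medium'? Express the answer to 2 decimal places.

R1: many=0.81, long=0.97; AND[min(a, b)] → w = 0.81
R2: ¬long=1−0.97=0.03, many=0.81; OR[max(a, b)] → w = 0.81
R3: none=0.31, medium=0.90; AND[min(a, b)] → w = 0.31
R4: medium=0.90, none=0.31; OR[max(a, b)] → w = 0.90
R5: ¬none=1−0.31=0.69, medium=0.90; AND[min(a, b)] → w = 0.69
Rules with consequent 'medium': {R1, R2} → strengths 0.81, 0.81
Aggregate via t-conorm [max(a, b)]: 0.81

0.81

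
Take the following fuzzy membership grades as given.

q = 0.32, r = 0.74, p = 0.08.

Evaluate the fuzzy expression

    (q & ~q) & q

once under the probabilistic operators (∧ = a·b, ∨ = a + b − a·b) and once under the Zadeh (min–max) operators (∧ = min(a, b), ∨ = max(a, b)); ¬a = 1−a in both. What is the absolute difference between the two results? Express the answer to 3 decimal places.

0.250

Under probabilistic:
  ~q = 1 − 0.3200 = 0.6800
  q & ~q = a·b on (0.3200, 0.6800) = 0.2176
  (q & ~q) & q = a·b on (0.2176, 0.3200) = 0.0696
  → value = 0.0696
Under Zadeh (min–max):
  ~q = 1 − 0.32 = 0.68
  q & ~q = min(a, b) on (0.32, 0.68) = 0.32
  (q & ~q) & q = min(a, b) on (0.32, 0.32) = 0.32
  → value = 0.3200
|0.0696 − 0.3200| = 0.250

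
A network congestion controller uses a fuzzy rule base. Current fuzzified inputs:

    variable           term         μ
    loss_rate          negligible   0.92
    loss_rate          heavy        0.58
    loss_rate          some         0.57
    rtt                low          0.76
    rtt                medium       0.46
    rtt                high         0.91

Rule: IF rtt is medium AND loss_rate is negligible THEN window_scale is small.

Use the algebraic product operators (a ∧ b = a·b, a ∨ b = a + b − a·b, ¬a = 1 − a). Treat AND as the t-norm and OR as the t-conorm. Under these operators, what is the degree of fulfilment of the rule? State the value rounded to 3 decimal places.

0.423

firing strength: medium=0.46, negligible=0.92; AND[a·b] → w = 0.4232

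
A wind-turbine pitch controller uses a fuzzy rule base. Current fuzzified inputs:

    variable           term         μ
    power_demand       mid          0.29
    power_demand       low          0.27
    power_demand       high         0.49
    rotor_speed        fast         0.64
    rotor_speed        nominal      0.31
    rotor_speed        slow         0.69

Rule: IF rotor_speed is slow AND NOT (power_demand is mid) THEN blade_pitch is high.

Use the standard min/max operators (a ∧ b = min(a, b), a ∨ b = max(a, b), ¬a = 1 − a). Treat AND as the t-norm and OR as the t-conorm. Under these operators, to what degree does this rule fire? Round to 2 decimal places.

firing strength: slow=0.69, ¬mid=1−0.29=0.71; AND[min(a, b)] → w = 0.69

0.69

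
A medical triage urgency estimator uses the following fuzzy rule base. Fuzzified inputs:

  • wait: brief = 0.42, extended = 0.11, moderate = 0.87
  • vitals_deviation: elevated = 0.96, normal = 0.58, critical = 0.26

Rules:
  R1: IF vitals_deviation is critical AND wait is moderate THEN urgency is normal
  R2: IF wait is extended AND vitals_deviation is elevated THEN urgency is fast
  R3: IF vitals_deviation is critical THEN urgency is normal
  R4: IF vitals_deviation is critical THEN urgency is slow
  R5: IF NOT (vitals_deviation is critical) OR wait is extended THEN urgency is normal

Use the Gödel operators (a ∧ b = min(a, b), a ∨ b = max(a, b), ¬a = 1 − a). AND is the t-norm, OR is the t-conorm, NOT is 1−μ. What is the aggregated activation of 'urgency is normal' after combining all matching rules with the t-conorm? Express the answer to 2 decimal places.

R1: critical=0.26, moderate=0.87; AND[min(a, b)] → w = 0.26
R2: extended=0.11, elevated=0.96; AND[min(a, b)] → w = 0.11
R3: critical=0.26 → w = 0.26
R4: critical=0.26 → w = 0.26
R5: ¬critical=1−0.26=0.74, extended=0.11; OR[max(a, b)] → w = 0.74
Rules with consequent 'normal': {R1, R3, R5} → strengths 0.26, 0.26, 0.74
Aggregate via t-conorm [max(a, b)]: 0.74

0.74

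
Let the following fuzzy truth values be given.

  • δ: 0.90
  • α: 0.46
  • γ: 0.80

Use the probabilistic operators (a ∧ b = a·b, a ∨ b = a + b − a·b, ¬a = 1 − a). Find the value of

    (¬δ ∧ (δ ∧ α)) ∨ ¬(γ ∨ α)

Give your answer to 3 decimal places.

¬δ = 1 − 0.9000 = 0.1000
δ ∧ α = a·b on (0.9000, 0.4600) = 0.4140
¬δ ∧ (δ ∧ α) = a·b on (0.1000, 0.4140) = 0.0414
γ ∨ α = a + b − a·b on (0.8000, 0.4600) = 0.8920
¬(γ ∨ α) = 1 − 0.8920 = 0.1080
(¬δ ∧ (δ ∧ α)) ∨ ¬(γ ∨ α) = a + b − a·b on (0.0414, 0.1080) = 0.1449

0.145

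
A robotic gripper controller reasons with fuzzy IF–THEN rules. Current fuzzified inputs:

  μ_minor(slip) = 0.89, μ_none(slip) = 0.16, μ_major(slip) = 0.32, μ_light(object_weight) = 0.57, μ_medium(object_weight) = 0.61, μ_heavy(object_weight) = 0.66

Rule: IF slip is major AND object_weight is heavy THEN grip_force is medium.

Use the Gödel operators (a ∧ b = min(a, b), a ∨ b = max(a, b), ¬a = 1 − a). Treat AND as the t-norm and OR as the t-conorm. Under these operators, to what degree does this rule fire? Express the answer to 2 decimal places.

0.32

firing strength: major=0.32, heavy=0.66; AND[min(a, b)] → w = 0.32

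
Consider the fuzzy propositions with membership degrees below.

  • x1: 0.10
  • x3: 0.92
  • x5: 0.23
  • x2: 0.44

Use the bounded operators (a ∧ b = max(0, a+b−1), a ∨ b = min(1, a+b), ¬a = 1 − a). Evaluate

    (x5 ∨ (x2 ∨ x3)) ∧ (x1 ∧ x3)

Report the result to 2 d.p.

0.02

x2 ∨ x3 = min(1, a+b) on (0.44, 0.92) = 1.00
x5 ∨ (x2 ∨ x3) = min(1, a+b) on (0.23, 1.00) = 1.00
x1 ∧ x3 = max(0, a+b−1) on (0.10, 0.92) = 0.02
(x5 ∨ (x2 ∨ x3)) ∧ (x1 ∧ x3) = max(0, a+b−1) on (1.00, 0.02) = 0.02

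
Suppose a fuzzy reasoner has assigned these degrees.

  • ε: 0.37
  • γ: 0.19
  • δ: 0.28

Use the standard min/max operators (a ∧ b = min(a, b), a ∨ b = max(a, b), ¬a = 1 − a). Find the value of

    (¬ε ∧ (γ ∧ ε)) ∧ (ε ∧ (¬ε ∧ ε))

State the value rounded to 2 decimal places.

¬ε = 1 − 0.37 = 0.63
γ ∧ ε = min(a, b) on (0.19, 0.37) = 0.19
¬ε ∧ (γ ∧ ε) = min(a, b) on (0.63, 0.19) = 0.19
¬ε = 1 − 0.37 = 0.63
¬ε ∧ ε = min(a, b) on (0.63, 0.37) = 0.37
ε ∧ (¬ε ∧ ε) = min(a, b) on (0.37, 0.37) = 0.37
(¬ε ∧ (γ ∧ ε)) ∧ (ε ∧ (¬ε ∧ ε)) = min(a, b) on (0.19, 0.37) = 0.19

0.19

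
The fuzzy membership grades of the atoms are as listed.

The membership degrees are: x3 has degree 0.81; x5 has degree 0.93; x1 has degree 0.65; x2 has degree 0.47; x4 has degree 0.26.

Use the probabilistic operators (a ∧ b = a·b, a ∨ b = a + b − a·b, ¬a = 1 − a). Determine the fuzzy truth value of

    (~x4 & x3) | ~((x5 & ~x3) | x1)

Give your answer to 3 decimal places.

0.715

~x4 = 1 − 0.2600 = 0.7400
~x4 & x3 = a·b on (0.7400, 0.8100) = 0.5994
~x3 = 1 − 0.8100 = 0.1900
x5 & ~x3 = a·b on (0.9300, 0.1900) = 0.1767
(x5 & ~x3) | x1 = a + b − a·b on (0.1767, 0.6500) = 0.7118
~((x5 & ~x3) | x1) = 1 − 0.7118 = 0.2882
(~x4 & x3) | ~((x5 & ~x3) | x1) = a + b − a·b on (0.5994, 0.2882) = 0.7148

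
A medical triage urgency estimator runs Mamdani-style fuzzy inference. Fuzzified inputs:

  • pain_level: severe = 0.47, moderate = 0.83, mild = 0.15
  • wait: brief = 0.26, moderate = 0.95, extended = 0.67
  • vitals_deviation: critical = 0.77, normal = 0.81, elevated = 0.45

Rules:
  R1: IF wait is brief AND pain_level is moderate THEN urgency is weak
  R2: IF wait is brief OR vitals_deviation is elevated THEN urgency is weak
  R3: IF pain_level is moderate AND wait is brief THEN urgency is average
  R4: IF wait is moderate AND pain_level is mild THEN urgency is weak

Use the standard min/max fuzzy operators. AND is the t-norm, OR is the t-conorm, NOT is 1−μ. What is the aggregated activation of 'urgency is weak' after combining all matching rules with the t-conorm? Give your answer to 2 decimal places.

0.45

R1: brief=0.26, moderate=0.83; AND[min(a, b)] → w = 0.26
R2: brief=0.26, elevated=0.45; OR[max(a, b)] → w = 0.45
R3: moderate=0.83, brief=0.26; AND[min(a, b)] → w = 0.26
R4: moderate=0.95, mild=0.15; AND[min(a, b)] → w = 0.15
Rules with consequent 'weak': {R1, R2, R4} → strengths 0.26, 0.45, 0.15
Aggregate via t-conorm [max(a, b)]: 0.45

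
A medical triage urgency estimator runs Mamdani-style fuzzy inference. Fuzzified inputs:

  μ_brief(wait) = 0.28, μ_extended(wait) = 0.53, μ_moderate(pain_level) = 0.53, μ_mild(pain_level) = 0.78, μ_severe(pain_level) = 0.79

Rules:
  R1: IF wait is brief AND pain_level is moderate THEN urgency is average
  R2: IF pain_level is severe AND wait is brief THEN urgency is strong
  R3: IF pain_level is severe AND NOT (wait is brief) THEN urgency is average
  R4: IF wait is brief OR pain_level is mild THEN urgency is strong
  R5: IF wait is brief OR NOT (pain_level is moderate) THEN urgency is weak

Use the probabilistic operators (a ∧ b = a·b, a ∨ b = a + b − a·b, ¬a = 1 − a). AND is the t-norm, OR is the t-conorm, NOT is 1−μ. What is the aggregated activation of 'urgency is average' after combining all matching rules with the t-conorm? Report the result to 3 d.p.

R1: brief=0.28, moderate=0.53; AND[a·b] → w = 0.1484
R2: severe=0.79, brief=0.28; AND[a·b] → w = 0.2212
R3: severe=0.79, ¬brief=1−0.28=0.72; AND[a·b] → w = 0.5688
R4: brief=0.28, mild=0.78; OR[a + b − a·b] → w = 0.8416
R5: brief=0.28, ¬moderate=1−0.53=0.47; OR[a + b − a·b] → w = 0.6184
Rules with consequent 'average': {R1, R3} → strengths 0.1484, 0.5688
Aggregate via t-conorm [a + b − a·b]: 0.6328

0.633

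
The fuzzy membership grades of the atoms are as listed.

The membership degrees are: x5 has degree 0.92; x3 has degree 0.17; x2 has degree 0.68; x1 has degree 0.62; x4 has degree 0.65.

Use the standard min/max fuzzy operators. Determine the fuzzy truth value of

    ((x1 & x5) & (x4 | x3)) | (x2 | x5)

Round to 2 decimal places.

x1 & x5 = min(a, b) on (0.62, 0.92) = 0.62
x4 | x3 = max(a, b) on (0.65, 0.17) = 0.65
(x1 & x5) & (x4 | x3) = min(a, b) on (0.62, 0.65) = 0.62
x2 | x5 = max(a, b) on (0.68, 0.92) = 0.92
((x1 & x5) & (x4 | x3)) | (x2 | x5) = max(a, b) on (0.62, 0.92) = 0.92

0.92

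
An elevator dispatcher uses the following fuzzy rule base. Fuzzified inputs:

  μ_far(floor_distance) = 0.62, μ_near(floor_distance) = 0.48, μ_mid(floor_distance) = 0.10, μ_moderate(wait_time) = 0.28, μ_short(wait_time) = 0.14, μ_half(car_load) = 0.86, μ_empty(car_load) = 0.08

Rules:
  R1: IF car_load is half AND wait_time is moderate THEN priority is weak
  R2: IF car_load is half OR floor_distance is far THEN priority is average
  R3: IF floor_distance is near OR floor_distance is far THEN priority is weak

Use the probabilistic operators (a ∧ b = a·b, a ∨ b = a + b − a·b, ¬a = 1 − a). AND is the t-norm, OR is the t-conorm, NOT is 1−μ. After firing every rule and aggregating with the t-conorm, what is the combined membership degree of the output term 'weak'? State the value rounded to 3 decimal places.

0.850

R1: half=0.86, moderate=0.28; AND[a·b] → w = 0.2408
R2: half=0.86, far=0.62; OR[a + b − a·b] → w = 0.9468
R3: near=0.48, far=0.62; OR[a + b − a·b] → w = 0.8024
Rules with consequent 'weak': {R1, R3} → strengths 0.2408, 0.8024
Aggregate via t-conorm [a + b − a·b]: 0.8500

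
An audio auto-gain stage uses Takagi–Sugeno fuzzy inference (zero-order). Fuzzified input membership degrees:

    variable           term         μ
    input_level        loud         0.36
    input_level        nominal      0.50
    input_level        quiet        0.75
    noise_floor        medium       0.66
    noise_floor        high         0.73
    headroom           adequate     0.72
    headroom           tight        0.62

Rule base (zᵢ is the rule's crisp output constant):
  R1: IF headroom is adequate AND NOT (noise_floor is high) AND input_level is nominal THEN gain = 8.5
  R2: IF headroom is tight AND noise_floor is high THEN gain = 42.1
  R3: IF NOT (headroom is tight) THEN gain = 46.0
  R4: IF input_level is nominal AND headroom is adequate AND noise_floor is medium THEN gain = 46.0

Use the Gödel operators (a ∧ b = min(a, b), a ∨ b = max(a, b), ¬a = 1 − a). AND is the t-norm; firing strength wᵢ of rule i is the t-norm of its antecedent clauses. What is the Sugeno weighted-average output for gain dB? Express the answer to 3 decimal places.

R1 (z=8.5): adequate=0.72, ¬high=1−0.73=0.27, nominal=0.50; AND[min(a, b)] → w = 0.27
R2 (z=42.1): tight=0.62, high=0.73; AND[min(a, b)] → w = 0.62
R3 (z=46.0): ¬tight=1−0.62=0.38 → w = 0.38
R4 (z=46.0): nominal=0.50, adequate=0.72, medium=0.66; AND[min(a, b)] → w = 0.50
Weighted average = (0.27·8.5 + 0.62·42.1 + 0.38·46.0 + 0.50·46.0) / (0.27 + 0.62 + 0.38 + 0.50)
  = 68.8770 / 1.7700 = 38.914

38.914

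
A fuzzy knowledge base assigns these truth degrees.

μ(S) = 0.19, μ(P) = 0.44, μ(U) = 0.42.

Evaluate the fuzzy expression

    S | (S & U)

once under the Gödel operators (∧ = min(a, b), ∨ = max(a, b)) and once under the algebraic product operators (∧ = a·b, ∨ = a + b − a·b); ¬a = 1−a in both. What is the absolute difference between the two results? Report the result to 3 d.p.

0.065

Under Gödel:
  S & U = min(a, b) on (0.19, 0.42) = 0.19
  S | (S & U) = max(a, b) on (0.19, 0.19) = 0.19
  → value = 0.1900
Under algebraic product:
  S & U = a·b on (0.1900, 0.4200) = 0.0798
  S | (S & U) = a + b − a·b on (0.1900, 0.0798) = 0.2546
  → value = 0.2546
|0.1900 − 0.2546| = 0.065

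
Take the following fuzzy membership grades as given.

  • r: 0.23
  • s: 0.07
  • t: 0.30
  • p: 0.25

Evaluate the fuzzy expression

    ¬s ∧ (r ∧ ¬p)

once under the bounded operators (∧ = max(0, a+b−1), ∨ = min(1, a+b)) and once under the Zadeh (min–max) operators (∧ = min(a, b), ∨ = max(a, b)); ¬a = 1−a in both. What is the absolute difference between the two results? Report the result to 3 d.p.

0.230

Under bounded:
  ¬s = 1 − 0.07 = 0.93
  ¬p = 1 − 0.25 = 0.75
  r ∧ ¬p = max(0, a+b−1) on (0.23, 0.75) = 0.00
  ¬s ∧ (r ∧ ¬p) = max(0, a+b−1) on (0.93, 0.00) = 0.00
  → value = 0.0000
Under Zadeh (min–max):
  ¬s = 1 − 0.07 = 0.93
  ¬p = 1 − 0.25 = 0.75
  r ∧ ¬p = min(a, b) on (0.23, 0.75) = 0.23
  ¬s ∧ (r ∧ ¬p) = min(a, b) on (0.93, 0.23) = 0.23
  → value = 0.2300
|0.0000 − 0.2300| = 0.230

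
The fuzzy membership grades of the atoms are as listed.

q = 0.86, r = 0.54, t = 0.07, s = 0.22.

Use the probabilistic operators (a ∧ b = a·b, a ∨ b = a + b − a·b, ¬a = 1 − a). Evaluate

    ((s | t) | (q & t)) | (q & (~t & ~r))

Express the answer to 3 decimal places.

0.569

s | t = a + b − a·b on (0.2200, 0.0700) = 0.2746
q & t = a·b on (0.8600, 0.0700) = 0.0602
(s | t) | (q & t) = a + b − a·b on (0.2746, 0.0602) = 0.3183
~t = 1 − 0.0700 = 0.9300
~r = 1 − 0.5400 = 0.4600
~t & ~r = a·b on (0.9300, 0.4600) = 0.4278
q & (~t & ~r) = a·b on (0.8600, 0.4278) = 0.3679
((s | t) | (q & t)) | (q & (~t & ~r)) = a + b − a·b on (0.3183, 0.3679) = 0.5691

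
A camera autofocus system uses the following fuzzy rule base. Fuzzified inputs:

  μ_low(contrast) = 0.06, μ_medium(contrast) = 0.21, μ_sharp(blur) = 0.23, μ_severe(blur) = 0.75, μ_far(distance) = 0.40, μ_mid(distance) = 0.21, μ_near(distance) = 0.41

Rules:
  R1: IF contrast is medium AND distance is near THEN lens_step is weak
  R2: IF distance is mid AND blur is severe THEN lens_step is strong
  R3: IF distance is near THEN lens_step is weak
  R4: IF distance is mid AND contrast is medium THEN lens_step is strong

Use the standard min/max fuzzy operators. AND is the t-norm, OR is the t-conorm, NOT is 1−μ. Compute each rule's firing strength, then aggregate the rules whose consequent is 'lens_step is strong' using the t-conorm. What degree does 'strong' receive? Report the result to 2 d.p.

R1: medium=0.21, near=0.41; AND[min(a, b)] → w = 0.21
R2: mid=0.21, severe=0.75; AND[min(a, b)] → w = 0.21
R3: near=0.41 → w = 0.41
R4: mid=0.21, medium=0.21; AND[min(a, b)] → w = 0.21
Rules with consequent 'strong': {R2, R4} → strengths 0.21, 0.21
Aggregate via t-conorm [max(a, b)]: 0.21

0.21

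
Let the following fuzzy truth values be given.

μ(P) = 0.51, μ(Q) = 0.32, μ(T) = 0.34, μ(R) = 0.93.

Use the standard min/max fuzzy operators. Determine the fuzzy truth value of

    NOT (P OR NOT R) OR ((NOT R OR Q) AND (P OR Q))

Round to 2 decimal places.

NOT R = 1 − 0.93 = 0.07
P OR NOT R = max(a, b) on (0.51, 0.07) = 0.51
NOT (P OR NOT R) = 1 − 0.51 = 0.49
NOT R = 1 − 0.93 = 0.07
NOT R OR Q = max(a, b) on (0.07, 0.32) = 0.32
P OR Q = max(a, b) on (0.51, 0.32) = 0.51
(NOT R OR Q) AND (P OR Q) = min(a, b) on (0.32, 0.51) = 0.32
NOT (P OR NOT R) OR ((NOT R OR Q) AND (P OR Q)) = max(a, b) on (0.49, 0.32) = 0.49

0.49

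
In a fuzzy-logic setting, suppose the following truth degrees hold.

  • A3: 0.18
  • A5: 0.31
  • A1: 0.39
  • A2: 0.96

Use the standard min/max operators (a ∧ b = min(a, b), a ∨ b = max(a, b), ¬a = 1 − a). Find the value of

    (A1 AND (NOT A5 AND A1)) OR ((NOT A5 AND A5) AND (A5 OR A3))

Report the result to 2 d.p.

0.39

NOT A5 = 1 − 0.31 = 0.69
NOT A5 AND A1 = min(a, b) on (0.69, 0.39) = 0.39
A1 AND (NOT A5 AND A1) = min(a, b) on (0.39, 0.39) = 0.39
NOT A5 = 1 − 0.31 = 0.69
NOT A5 AND A5 = min(a, b) on (0.69, 0.31) = 0.31
A5 OR A3 = max(a, b) on (0.31, 0.18) = 0.31
(NOT A5 AND A5) AND (A5 OR A3) = min(a, b) on (0.31, 0.31) = 0.31
(A1 AND (NOT A5 AND A1)) OR ((NOT A5 AND A5) AND (A5 OR A3)) = max(a, b) on (0.39, 0.31) = 0.39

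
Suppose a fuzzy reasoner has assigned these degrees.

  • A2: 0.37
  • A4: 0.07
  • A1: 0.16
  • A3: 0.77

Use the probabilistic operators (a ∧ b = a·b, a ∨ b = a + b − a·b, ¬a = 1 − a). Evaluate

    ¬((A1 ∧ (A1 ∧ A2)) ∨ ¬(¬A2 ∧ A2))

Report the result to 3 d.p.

0.231

A1 ∧ A2 = a·b on (0.1600, 0.3700) = 0.0592
A1 ∧ (A1 ∧ A2) = a·b on (0.1600, 0.0592) = 0.0095
¬A2 = 1 − 0.3700 = 0.6300
¬A2 ∧ A2 = a·b on (0.6300, 0.3700) = 0.2331
¬(¬A2 ∧ A2) = 1 − 0.2331 = 0.7669
(A1 ∧ (A1 ∧ A2)) ∨ ¬(¬A2 ∧ A2) = a + b − a·b on (0.0095, 0.7669) = 0.7691
¬((A1 ∧ (A1 ∧ A2)) ∨ ¬(¬A2 ∧ A2)) = 1 − 0.7691 = 0.2309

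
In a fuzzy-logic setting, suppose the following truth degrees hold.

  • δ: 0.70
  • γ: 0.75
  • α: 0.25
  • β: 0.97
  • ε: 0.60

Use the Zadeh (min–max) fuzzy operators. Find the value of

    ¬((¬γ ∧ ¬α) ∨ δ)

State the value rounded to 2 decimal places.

0.30

¬γ = 1 − 0.75 = 0.25
¬α = 1 − 0.25 = 0.75
¬γ ∧ ¬α = min(a, b) on (0.25, 0.75) = 0.25
(¬γ ∧ ¬α) ∨ δ = max(a, b) on (0.25, 0.70) = 0.70
¬((¬γ ∧ ¬α) ∨ δ) = 1 − 0.70 = 0.30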